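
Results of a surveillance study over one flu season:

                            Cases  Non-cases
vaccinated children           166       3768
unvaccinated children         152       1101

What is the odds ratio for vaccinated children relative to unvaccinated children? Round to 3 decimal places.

OR = (166 × 1101) / (3768 × 152) = 182766/572736 ≈ 0.319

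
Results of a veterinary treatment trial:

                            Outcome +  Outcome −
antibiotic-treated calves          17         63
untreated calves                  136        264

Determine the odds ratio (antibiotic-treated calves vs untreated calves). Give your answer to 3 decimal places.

OR = (17 × 264) / (63 × 136) = 4488/8568 ≈ 0.524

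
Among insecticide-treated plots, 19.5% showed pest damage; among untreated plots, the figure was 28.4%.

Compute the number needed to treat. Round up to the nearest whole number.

12

absolute risk difference = 0.089000
1 / 0.089000 = 11.236 → round up → 12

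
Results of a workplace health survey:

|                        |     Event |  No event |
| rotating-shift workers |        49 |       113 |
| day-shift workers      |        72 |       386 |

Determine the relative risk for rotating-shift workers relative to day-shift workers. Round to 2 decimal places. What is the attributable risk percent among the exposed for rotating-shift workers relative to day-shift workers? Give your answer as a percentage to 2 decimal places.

RR = 1.92; AR% = 48.03%

risk, rotating-shift workers = 49/162 = 0.3025
risk, day-shift workers = 72/458 = 0.1572
RR = 0.3025 / 0.1572 = 1.92
AR% = (0.3025 − 0.1572) / 0.3025 = 0.4803 → 48.03%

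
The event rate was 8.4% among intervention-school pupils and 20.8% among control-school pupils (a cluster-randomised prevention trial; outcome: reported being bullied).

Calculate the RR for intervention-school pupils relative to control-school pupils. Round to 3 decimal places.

RR = 0.0840 / 0.2080 = 0.404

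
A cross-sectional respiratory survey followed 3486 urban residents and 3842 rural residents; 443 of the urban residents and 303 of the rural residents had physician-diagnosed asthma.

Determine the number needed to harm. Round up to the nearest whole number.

NNH: 21

risk, urban residents = 443/3486 = 0.127080
risk, rural residents = 303/3842 = 0.078865
absolute risk difference = 0.048215
1 / 0.048215 = 20.740 → round up → 21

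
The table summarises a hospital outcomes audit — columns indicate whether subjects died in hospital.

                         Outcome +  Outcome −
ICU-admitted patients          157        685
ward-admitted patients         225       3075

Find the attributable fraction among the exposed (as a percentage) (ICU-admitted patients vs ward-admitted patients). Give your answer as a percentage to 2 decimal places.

risk, ICU-admitted patients = 157/842 = 0.1865
risk, ward-admitted patients = 225/3300 = 0.0682
AR% = (0.1865 − 0.0682) / 0.1865 = 0.6343 → 63.43%

63.43%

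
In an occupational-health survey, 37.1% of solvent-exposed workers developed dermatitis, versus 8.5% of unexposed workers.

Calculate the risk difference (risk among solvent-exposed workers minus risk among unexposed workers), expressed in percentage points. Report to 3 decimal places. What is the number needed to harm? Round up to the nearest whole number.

RD = 28.600; NNH = 4

risk difference = 0.3710 − 0.0850 = 0.2860 → 28.600 percentage points
absolute risk difference = 0.286000
1 / 0.286000 = 3.497 → round up → 4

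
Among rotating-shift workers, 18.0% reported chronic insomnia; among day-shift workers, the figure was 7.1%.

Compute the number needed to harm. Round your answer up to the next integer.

10

absolute risk difference = 0.109000
1 / 0.109000 = 9.174 → round up → 10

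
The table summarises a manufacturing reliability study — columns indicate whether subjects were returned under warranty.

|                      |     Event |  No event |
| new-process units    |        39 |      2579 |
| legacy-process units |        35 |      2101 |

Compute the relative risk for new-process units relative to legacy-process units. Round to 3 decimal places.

risk, new-process units = 39/2618 = 0.01490
risk, legacy-process units = 35/2136 = 0.01639
RR = 0.01490 / 0.01639 = 0.909

RR: 0.909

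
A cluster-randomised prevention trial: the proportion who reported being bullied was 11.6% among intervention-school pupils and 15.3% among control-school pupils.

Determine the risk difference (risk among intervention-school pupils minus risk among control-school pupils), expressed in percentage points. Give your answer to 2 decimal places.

-3.70

risk difference = 0.1160 − 0.1530 = -0.0370 → -3.70 percentage points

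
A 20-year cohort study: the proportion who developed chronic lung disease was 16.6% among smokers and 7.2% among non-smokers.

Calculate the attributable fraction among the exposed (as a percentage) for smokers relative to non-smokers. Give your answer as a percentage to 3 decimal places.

AR% = (0.1660 − 0.0720) / 0.1660 = 0.5663 → 56.627%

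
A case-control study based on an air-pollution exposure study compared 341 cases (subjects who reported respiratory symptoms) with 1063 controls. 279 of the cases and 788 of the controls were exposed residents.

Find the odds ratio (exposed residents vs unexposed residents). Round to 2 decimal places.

OR = (279 × 275) / (788 × 62) = 76725/48856 ≈ 1.57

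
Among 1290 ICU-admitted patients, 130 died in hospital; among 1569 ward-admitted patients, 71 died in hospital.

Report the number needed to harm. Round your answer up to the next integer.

NNH = 19

risk, ICU-admitted patients = 130/1290 = 0.100775
risk, ward-admitted patients = 71/1569 = 0.045252
absolute risk difference = 0.055523
1 / 0.055523 = 18.011 → round up → 19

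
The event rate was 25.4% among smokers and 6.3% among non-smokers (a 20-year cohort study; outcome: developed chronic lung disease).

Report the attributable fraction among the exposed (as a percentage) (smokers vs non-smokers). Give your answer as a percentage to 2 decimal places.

AR% = (0.2540 − 0.0630) / 0.2540 = 0.7520 → 75.20%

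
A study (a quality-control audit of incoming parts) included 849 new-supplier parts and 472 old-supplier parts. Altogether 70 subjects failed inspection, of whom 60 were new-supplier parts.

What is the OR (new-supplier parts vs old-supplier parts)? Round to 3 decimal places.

3.513

new-supplier parts without the outcome: 849 − 60 = 789
old-supplier parts with the outcome: 70 − 60 = 10
old-supplier parts without the outcome: 472 − 10 = 462
OR = (60 × 462) / (789 × 10) = 27720/7890 ≈ 3.513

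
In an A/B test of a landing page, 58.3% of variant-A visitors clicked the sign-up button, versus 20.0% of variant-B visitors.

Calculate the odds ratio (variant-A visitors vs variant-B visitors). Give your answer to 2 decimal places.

odds, variant-A visitors = 0.5830/0.4170 = 1.3981
odds, variant-B visitors = 0.2000/0.8000 = 0.2500
OR = 1.3981 / 0.2500 = 5.59

5.59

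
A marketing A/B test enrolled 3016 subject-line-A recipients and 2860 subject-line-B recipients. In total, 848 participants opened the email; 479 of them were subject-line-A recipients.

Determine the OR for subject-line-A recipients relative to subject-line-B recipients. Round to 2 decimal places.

1.27

subject-line-A recipients without the outcome: 3016 − 479 = 2537
subject-line-B recipients with the outcome: 848 − 479 = 369
subject-line-B recipients without the outcome: 2860 − 369 = 2491
OR = (479 × 2491) / (2537 × 369) = 1193189/936153 ≈ 1.27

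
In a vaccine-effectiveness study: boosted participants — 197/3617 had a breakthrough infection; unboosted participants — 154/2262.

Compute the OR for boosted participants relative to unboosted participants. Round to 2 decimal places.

OR: 0.79

odds, boosted participants = 197/3420 = 0.0576
odds, unboosted participants = 154/2108 = 0.0731
OR = 0.0576 / 0.0731 = 0.79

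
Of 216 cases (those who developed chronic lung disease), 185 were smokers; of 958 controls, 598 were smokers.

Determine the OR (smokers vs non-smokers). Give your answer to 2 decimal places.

OR = (185 × 360) / (598 × 31) = 66600/18538 ≈ 3.59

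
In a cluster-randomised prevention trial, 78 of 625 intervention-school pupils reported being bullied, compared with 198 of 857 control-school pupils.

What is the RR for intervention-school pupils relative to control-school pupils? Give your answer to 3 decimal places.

RR ≈ 0.540

risk, intervention-school pupils = 78/625 = 0.1248
risk, control-school pupils = 198/857 = 0.2310
RR = 0.1248 / 0.2310 = 0.540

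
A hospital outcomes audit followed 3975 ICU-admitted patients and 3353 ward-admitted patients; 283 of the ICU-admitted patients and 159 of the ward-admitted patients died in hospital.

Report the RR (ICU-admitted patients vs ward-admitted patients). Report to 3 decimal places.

risk, ICU-admitted patients = 283/3975 = 0.07119
risk, ward-admitted patients = 159/3353 = 0.04742
RR = 0.07119 / 0.04742 = 1.501

1.501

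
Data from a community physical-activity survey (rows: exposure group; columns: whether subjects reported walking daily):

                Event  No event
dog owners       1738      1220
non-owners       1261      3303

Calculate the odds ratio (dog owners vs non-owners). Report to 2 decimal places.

OR = (1738 × 3303) / (1220 × 1261) = 5740614/1538420 ≈ 3.73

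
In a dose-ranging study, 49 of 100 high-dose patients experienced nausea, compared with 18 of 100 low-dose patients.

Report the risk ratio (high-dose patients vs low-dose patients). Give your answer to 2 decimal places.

RR: 2.72

risk, high-dose patients = 49/100 = 0.4900
risk, low-dose patients = 18/100 = 0.1800
RR = 0.4900 / 0.1800 = 2.72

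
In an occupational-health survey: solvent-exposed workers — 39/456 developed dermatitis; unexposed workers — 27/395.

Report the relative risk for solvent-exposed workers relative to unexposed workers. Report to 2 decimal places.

RR ≈ 1.25

risk, solvent-exposed workers = 39/456 = 0.0855
risk, unexposed workers = 27/395 = 0.0684
RR = 0.0855 / 0.0684 = 1.25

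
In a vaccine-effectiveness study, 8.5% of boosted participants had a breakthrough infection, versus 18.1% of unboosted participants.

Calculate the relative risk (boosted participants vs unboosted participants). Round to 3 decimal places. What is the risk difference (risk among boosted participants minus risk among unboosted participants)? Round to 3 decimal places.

RR = 0.470; RD = -0.096

RR = 0.0850 / 0.1810 = 0.470
risk difference = 0.0850 − 0.1810 = -0.096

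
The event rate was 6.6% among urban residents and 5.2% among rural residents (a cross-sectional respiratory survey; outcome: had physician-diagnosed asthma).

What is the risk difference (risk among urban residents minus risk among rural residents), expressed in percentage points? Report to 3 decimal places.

1.400

risk difference = 0.0660 − 0.0520 = 0.0140 → 1.400 percentage points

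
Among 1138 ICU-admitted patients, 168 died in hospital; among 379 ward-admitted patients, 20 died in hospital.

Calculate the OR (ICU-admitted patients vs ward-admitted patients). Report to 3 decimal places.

OR = (168 × 359) / (970 × 20) = 60312/19400 ≈ 3.109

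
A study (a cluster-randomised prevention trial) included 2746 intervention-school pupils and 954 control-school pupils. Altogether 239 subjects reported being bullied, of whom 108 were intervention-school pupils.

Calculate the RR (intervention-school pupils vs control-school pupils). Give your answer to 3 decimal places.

RR ≈ 0.286

intervention-school pupils without the outcome: 2746 − 108 = 2638
control-school pupils with the outcome: 239 − 108 = 131
control-school pupils without the outcome: 954 − 131 = 823
risk, intervention-school pupils = 108/2746 = 0.03933
risk, control-school pupils = 131/954 = 0.13732
RR = 0.03933 / 0.13732 = 0.286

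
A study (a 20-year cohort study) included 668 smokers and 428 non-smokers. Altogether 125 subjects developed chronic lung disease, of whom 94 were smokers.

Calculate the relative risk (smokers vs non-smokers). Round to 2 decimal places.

RR = 1.94

smokers without the outcome: 668 − 94 = 574
non-smokers with the outcome: 125 − 94 = 31
non-smokers without the outcome: 428 − 31 = 397
risk, smokers = 94/668 = 0.1407
risk, non-smokers = 31/428 = 0.0724
RR = 0.1407 / 0.0724 = 1.94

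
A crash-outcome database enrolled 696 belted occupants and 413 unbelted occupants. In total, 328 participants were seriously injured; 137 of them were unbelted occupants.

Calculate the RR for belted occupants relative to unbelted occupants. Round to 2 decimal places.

RR ≈ 0.83

belted occupants with the outcome: 328 − 137 = 191
belted occupants without the outcome: 696 − 191 = 505
unbelted occupants without the outcome: 413 − 137 = 276
risk, belted occupants = 191/696 = 0.2744
risk, unbelted occupants = 137/413 = 0.3317
RR = 0.2744 / 0.3317 = 0.83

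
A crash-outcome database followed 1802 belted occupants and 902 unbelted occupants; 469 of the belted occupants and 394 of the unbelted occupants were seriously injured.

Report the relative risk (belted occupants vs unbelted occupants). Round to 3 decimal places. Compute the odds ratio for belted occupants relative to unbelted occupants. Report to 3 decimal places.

RR = 0.596; OR = 0.454

risk, belted occupants = 469/1802 = 0.2603
risk, unbelted occupants = 394/902 = 0.4368
RR = 0.2603 / 0.4368 = 0.596
odds, belted occupants = 469/1333 = 0.3518
odds, unbelted occupants = 394/508 = 0.7756
OR = 0.3518 / 0.7756 = 0.454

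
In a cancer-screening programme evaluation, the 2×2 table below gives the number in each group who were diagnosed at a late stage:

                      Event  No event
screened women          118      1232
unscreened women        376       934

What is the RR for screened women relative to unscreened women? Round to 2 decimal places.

RR: 0.30

risk, screened women = 118/1350 = 0.0874
risk, unscreened women = 376/1310 = 0.2870
RR = 0.0874 / 0.2870 = 0.30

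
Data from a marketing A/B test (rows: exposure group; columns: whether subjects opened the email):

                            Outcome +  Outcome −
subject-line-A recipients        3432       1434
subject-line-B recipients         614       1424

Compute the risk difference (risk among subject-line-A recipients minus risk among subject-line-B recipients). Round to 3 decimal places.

RD: 0.404

risk, subject-line-A recipients = 3432/4866 = 0.7053
risk, subject-line-B recipients = 614/2038 = 0.3013
risk difference = 0.7053 − 0.3013 = 0.404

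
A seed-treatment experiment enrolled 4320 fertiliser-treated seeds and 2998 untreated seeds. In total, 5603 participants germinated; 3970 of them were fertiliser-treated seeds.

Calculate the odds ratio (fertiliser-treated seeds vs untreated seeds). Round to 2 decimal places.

fertiliser-treated seeds without the outcome: 4320 − 3970 = 350
untreated seeds with the outcome: 5603 − 3970 = 1633
untreated seeds without the outcome: 2998 − 1633 = 1365
OR = (3970 × 1365) / (350 × 1633) = 5419050/571550 ≈ 9.48

OR = 9.48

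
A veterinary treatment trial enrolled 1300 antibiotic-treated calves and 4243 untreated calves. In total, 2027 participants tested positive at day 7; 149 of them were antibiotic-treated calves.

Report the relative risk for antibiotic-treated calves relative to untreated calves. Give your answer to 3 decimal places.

antibiotic-treated calves without the outcome: 1300 − 149 = 1151
untreated calves with the outcome: 2027 − 149 = 1878
untreated calves without the outcome: 4243 − 1878 = 2365
risk, antibiotic-treated calves = 149/1300 = 0.1146
risk, untreated calves = 1878/4243 = 0.4426
RR = 0.1146 / 0.4426 = 0.259

0.259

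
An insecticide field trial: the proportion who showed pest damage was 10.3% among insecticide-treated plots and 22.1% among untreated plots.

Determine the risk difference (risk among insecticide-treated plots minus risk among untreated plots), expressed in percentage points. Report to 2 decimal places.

risk difference = 0.1030 − 0.2210 = -0.1180 → -11.80 percentage points

-11.80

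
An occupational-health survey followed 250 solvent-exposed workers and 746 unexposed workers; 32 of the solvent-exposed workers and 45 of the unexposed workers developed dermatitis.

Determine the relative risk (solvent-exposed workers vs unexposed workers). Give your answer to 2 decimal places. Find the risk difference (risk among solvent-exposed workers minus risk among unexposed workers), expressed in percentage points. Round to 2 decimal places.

RR = 2.12; RD = 6.77

risk, solvent-exposed workers = 32/250 = 0.1280
risk, unexposed workers = 45/746 = 0.0603
RR = 0.1280 / 0.0603 = 2.12
risk difference = 0.1280 − 0.0603 = 0.0677 → 6.77 percentage points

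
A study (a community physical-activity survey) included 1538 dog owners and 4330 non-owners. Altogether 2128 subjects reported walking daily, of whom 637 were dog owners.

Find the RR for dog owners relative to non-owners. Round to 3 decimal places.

1.203

dog owners without the outcome: 1538 − 637 = 901
non-owners with the outcome: 2128 − 637 = 1491
non-owners without the outcome: 4330 − 1491 = 2839
risk, dog owners = 637/1538 = 0.4142
risk, non-owners = 1491/4330 = 0.3443
RR = 0.4142 / 0.3443 = 1.203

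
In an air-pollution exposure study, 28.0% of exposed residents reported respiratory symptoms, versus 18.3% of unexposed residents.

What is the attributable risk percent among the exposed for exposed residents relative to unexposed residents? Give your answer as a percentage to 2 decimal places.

AR% = (0.2800 − 0.1830) / 0.2800 = 0.3464 → 34.64%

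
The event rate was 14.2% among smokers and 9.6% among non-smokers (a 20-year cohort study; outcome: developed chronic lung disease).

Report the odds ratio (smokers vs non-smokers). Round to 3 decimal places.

OR = 1.558

odds, smokers = 0.1420/0.8580 = 0.1655
odds, non-smokers = 0.0960/0.9040 = 0.1062
OR = 0.1655 / 0.1062 = 1.558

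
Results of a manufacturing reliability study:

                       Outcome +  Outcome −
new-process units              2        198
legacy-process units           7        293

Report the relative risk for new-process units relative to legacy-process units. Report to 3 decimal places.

risk, new-process units = 2/200 = 0.01000
risk, legacy-process units = 7/300 = 0.02333
RR = 0.01000 / 0.02333 = 0.429

0.429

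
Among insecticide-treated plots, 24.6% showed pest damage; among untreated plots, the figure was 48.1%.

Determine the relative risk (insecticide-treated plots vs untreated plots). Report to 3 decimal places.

RR = 0.2460 / 0.4810 = 0.511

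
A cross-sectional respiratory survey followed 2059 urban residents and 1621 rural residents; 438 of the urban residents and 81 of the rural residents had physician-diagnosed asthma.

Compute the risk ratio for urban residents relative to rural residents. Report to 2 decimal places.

4.26

risk, urban residents = 438/2059 = 0.21272
risk, rural residents = 81/1621 = 0.04997
RR = 0.21272 / 0.04997 = 4.26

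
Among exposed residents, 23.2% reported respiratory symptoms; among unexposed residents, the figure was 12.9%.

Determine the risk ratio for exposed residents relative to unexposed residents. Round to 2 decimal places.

RR = 0.2320 / 0.1290 = 1.80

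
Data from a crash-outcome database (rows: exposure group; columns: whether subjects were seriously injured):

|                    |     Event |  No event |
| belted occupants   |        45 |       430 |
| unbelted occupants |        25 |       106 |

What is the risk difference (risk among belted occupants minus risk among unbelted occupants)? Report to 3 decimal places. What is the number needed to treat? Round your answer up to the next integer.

RD = -0.096; NNT = 11

risk, belted occupants = 45/475 = 0.0947
risk, unbelted occupants = 25/131 = 0.1908
risk difference = 0.0947 − 0.1908 = -0.096
absolute risk difference = 0.096103
1 / 0.096103 = 10.406 → round up → 11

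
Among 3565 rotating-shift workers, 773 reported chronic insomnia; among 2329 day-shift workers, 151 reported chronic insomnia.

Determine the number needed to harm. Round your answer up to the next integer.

NNH = 7

risk, rotating-shift workers = 773/3565 = 0.216830
risk, day-shift workers = 151/2329 = 0.064835
absolute risk difference = 0.151996
1 / 0.151996 = 6.579 → round up → 7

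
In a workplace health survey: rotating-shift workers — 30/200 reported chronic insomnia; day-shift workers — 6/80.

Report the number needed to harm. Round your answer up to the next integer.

risk, rotating-shift workers = 30/200 = 0.150000
risk, day-shift workers = 6/80 = 0.075000
absolute risk difference = 0.075000
1 / 0.075000 = 13.333 → round up → 14

14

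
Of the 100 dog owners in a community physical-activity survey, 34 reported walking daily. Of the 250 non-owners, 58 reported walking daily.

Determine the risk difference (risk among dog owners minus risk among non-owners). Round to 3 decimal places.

risk, dog owners = 34/100 = 0.3400
risk, non-owners = 58/250 = 0.2320
risk difference = 0.3400 − 0.2320 = 0.108

0.108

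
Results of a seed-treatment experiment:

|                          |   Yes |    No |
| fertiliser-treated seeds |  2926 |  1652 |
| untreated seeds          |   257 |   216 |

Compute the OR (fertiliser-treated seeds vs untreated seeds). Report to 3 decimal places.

OR = (2926 × 216) / (1652 × 257) = 632016/424564 ≈ 1.489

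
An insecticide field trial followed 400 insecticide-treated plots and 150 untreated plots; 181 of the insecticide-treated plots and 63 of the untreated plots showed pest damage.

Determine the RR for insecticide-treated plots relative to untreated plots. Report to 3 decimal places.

risk, insecticide-treated plots = 181/400 = 0.4525
risk, untreated plots = 63/150 = 0.4200
RR = 0.4525 / 0.4200 = 1.077

1.077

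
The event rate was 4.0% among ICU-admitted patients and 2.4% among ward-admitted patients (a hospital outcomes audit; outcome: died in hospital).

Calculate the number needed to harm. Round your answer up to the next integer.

63

absolute risk difference = 0.016000
1 / 0.016000 = 62.500 → round up → 63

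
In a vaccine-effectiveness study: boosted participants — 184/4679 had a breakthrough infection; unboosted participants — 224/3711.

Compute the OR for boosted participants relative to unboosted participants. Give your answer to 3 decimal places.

odds, boosted participants = 184/4495 = 0.04093
odds, unboosted participants = 224/3487 = 0.06424
OR = 0.04093 / 0.06424 = 0.637

0.637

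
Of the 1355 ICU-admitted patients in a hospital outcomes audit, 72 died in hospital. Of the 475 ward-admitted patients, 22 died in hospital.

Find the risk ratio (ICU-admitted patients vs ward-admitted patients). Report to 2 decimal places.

risk, ICU-admitted patients = 72/1355 = 0.05314
risk, ward-admitted patients = 22/475 = 0.04632
RR = 0.05314 / 0.04632 = 1.15

1.15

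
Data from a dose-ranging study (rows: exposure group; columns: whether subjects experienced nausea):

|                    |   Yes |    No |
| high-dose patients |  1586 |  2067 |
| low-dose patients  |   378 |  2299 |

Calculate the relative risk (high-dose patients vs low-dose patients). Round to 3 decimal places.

3.075

risk, high-dose patients = 1586/3653 = 0.4342
risk, low-dose patients = 378/2677 = 0.1412
RR = 0.4342 / 0.1412 = 3.075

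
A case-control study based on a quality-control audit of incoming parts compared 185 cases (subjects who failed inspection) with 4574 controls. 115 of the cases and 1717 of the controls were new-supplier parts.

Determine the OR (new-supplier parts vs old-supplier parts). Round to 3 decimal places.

odds, new-supplier parts = 115/1717 = 0.06698
odds, old-supplier parts = 70/2857 = 0.02450
OR = 0.06698 / 0.02450 = 2.734

OR = 2.734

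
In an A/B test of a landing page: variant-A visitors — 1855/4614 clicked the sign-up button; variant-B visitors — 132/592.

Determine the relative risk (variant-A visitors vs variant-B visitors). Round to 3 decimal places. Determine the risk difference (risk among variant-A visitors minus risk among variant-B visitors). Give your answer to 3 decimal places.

risk, variant-A visitors = 1855/4614 = 0.4020
risk, variant-B visitors = 132/592 = 0.2230
RR = 0.4020 / 0.2230 = 1.803
risk difference = 0.4020 − 0.2230 = 0.179

RR = 1.803; RD = 0.179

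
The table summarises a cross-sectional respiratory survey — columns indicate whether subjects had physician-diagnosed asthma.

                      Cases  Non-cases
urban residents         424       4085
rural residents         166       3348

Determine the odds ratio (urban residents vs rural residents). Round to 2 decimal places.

OR = 2.09

odds, urban residents = 424/4085 = 0.10379
odds, rural residents = 166/3348 = 0.04958
OR = 0.10379 / 0.04958 = 2.09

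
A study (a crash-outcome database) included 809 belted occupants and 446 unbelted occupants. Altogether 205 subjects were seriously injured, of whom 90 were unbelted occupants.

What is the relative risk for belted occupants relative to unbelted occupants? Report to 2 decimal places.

belted occupants with the outcome: 205 − 90 = 115
belted occupants without the outcome: 809 − 115 = 694
unbelted occupants without the outcome: 446 − 90 = 356
risk, belted occupants = 115/809 = 0.1422
risk, unbelted occupants = 90/446 = 0.2018
RR = 0.1422 / 0.2018 = 0.70

0.70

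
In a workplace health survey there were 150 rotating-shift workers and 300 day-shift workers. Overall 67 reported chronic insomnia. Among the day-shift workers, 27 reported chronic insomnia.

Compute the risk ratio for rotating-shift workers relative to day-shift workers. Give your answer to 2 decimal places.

RR ≈ 2.96

rotating-shift workers with the outcome: 67 − 27 = 40
rotating-shift workers without the outcome: 150 − 40 = 110
day-shift workers without the outcome: 300 − 27 = 273
risk, rotating-shift workers = 40/150 = 0.2667
risk, day-shift workers = 27/300 = 0.0900
RR = 0.2667 / 0.0900 = 2.96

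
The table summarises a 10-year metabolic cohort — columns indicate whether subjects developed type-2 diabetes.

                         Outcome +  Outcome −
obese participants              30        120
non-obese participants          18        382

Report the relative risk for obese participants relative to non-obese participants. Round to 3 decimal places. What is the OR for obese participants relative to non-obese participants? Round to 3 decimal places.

RR = 4.444; OR = 5.306

risk, obese participants = 30/150 = 0.20000
risk, non-obese participants = 18/400 = 0.04500
RR = 0.20000 / 0.04500 = 4.444
OR = (30 × 382) / (120 × 18) = 11460/2160 ≈ 5.306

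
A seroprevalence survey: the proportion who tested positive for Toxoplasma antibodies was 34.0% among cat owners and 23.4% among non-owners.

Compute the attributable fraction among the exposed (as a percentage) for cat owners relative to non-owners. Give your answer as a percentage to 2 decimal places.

AR% = (0.3400 − 0.2340) / 0.3400 = 0.3118 → 31.18%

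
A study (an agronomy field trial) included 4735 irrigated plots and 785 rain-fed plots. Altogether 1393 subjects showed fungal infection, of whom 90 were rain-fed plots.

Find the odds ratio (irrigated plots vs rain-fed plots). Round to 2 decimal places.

2.93

irrigated plots with the outcome: 1393 − 90 = 1303
irrigated plots without the outcome: 4735 − 1303 = 3432
rain-fed plots without the outcome: 785 − 90 = 695
OR = (1303 × 695) / (3432 × 90) = 905585/308880 ≈ 2.93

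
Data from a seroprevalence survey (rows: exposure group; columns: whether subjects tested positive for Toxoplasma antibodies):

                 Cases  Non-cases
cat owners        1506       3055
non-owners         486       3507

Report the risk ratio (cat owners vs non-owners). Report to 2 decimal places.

risk, cat owners = 1506/4561 = 0.3302
risk, non-owners = 486/3993 = 0.1217
RR = 0.3302 / 0.1217 = 2.71

2.71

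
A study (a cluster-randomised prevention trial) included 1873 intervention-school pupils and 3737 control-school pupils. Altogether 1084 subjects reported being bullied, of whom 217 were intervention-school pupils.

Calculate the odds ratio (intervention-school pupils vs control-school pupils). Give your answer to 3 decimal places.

0.434

intervention-school pupils without the outcome: 1873 − 217 = 1656
control-school pupils with the outcome: 1084 − 217 = 867
control-school pupils without the outcome: 3737 − 867 = 2870
odds, intervention-school pupils = 217/1656 = 0.1310
odds, control-school pupils = 867/2870 = 0.3021
OR = 0.1310 / 0.3021 = 0.434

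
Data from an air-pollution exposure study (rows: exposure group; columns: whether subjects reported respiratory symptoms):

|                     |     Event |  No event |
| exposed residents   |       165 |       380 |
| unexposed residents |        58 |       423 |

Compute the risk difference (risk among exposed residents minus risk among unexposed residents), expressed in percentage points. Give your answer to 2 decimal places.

RD ≈ 18.22

risk, exposed residents = 165/545 = 0.3028
risk, unexposed residents = 58/481 = 0.1206
risk difference = 0.3028 − 0.1206 = 0.1822 → 18.22 percentage points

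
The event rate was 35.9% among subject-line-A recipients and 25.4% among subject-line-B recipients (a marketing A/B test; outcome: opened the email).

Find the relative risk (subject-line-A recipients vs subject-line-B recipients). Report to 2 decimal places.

RR = 0.3590 / 0.2540 = 1.41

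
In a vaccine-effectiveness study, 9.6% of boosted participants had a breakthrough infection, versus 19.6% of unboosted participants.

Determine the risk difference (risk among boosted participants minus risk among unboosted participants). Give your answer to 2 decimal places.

risk difference = 0.0960 − 0.1960 = -0.10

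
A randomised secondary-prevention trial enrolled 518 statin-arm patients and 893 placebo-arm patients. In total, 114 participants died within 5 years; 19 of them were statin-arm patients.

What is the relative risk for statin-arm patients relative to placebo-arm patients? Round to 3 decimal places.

RR = 0.345

statin-arm patients without the outcome: 518 − 19 = 499
placebo-arm patients with the outcome: 114 − 19 = 95
placebo-arm patients without the outcome: 893 − 95 = 798
risk, statin-arm patients = 19/518 = 0.03668
risk, placebo-arm patients = 95/893 = 0.10638
RR = 0.03668 / 0.10638 = 0.345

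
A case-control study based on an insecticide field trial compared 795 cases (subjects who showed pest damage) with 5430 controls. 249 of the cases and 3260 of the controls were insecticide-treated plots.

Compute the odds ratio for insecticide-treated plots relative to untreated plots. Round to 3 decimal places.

OR = (249 × 2170) / (3260 × 546) = 540330/1779960 ≈ 0.304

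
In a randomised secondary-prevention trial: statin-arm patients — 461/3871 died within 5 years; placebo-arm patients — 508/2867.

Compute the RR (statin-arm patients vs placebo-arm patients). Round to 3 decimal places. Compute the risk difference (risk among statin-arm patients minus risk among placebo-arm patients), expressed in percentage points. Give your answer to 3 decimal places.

risk, statin-arm patients = 461/3871 = 0.1191
risk, placebo-arm patients = 508/2867 = 0.1772
RR = 0.1191 / 0.1772 = 0.672
risk difference = 0.1191 − 0.1772 = -0.0581 → -5.810 percentage points

RR = 0.672; RD = -5.810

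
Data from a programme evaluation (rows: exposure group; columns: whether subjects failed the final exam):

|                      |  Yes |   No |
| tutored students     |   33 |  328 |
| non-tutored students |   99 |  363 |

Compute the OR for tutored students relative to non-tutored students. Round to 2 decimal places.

OR = (33 × 363) / (328 × 99) = 11979/32472 ≈ 0.37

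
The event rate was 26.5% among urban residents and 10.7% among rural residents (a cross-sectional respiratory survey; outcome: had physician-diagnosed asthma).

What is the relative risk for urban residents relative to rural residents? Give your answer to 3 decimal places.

RR = 0.2650 / 0.1070 = 2.477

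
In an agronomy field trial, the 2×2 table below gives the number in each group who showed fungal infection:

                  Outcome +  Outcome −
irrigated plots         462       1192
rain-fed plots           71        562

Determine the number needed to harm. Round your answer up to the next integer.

risk, irrigated plots = 462/1654 = 0.279323
risk, rain-fed plots = 71/633 = 0.112164
absolute risk difference = 0.167159
1 / 0.167159 = 5.982 → round up → 6

6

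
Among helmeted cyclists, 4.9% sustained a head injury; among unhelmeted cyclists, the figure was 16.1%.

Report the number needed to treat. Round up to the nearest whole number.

NNT = 9

absolute risk difference = 0.112000
1 / 0.112000 = 8.929 → round up → 9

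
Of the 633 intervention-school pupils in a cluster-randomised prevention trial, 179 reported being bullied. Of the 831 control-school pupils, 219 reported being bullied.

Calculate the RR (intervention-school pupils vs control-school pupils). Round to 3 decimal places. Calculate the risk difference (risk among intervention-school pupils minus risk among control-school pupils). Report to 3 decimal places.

RR = 1.073; RD = 0.019

risk, intervention-school pupils = 179/633 = 0.2828
risk, control-school pupils = 219/831 = 0.2635
RR = 0.2828 / 0.2635 = 1.073
risk difference = 0.2828 − 0.2635 = 0.019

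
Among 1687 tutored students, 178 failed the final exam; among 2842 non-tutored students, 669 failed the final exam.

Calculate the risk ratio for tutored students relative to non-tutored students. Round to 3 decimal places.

risk, tutored students = 178/1687 = 0.1055
risk, non-tutored students = 669/2842 = 0.2354
RR = 0.1055 / 0.2354 = 0.448

0.448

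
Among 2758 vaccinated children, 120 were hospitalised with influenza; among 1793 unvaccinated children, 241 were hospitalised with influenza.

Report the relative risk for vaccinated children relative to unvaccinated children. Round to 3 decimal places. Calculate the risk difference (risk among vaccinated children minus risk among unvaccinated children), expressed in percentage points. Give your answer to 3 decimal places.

risk, vaccinated children = 120/2758 = 0.04351
risk, unvaccinated children = 241/1793 = 0.13441
RR = 0.04351 / 0.13441 = 0.324
risk difference = 0.04351 − 0.13441 = -0.09090 → -9.090 percentage points

RR = 0.324; RD = -9.090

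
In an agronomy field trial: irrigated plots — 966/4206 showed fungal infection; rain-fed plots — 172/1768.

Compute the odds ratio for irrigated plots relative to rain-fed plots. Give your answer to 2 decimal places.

OR ≈ 2.77

odds, irrigated plots = 966/3240 = 0.2981
odds, rain-fed plots = 172/1596 = 0.1078
OR = 0.2981 / 0.1078 = 2.77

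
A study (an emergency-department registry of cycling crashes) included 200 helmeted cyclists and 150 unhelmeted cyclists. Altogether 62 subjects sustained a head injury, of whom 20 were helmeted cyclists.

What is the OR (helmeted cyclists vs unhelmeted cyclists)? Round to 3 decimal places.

0.286

helmeted cyclists without the outcome: 200 − 20 = 180
unhelmeted cyclists with the outcome: 62 − 20 = 42
unhelmeted cyclists without the outcome: 150 − 42 = 108
odds, helmeted cyclists = 20/180 = 0.1111
odds, unhelmeted cyclists = 42/108 = 0.3889
OR = 0.1111 / 0.3889 = 0.286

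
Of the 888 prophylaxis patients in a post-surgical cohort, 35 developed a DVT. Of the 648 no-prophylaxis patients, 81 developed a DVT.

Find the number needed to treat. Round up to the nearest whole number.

NNT ≈ 12

risk, prophylaxis patients = 35/888 = 0.039414
risk, no-prophylaxis patients = 81/648 = 0.125000
absolute risk difference = 0.085586
1 / 0.085586 = 11.684 → round up → 12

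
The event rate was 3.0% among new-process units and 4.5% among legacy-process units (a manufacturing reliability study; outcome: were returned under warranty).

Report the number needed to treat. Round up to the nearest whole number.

absolute risk difference = 0.015000
1 / 0.015000 = 66.667 → round up → 67

67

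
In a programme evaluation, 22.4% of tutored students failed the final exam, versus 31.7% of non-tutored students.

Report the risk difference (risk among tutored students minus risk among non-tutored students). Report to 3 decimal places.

risk difference = 0.2240 − 0.3170 = -0.093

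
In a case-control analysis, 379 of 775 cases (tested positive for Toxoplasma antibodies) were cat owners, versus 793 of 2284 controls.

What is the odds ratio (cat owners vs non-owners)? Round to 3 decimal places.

odds, cat owners = 379/793 = 0.4779
odds, non-owners = 396/1491 = 0.2656
OR = 0.4779 / 0.2656 = 1.799

OR: 1.799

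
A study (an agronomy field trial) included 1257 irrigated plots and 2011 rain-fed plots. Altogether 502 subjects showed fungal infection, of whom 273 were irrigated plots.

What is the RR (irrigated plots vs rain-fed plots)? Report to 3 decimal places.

1.907

irrigated plots without the outcome: 1257 − 273 = 984
rain-fed plots with the outcome: 502 − 273 = 229
rain-fed plots without the outcome: 2011 − 229 = 1782
risk, irrigated plots = 273/1257 = 0.2172
risk, rain-fed plots = 229/2011 = 0.1139
RR = 0.2172 / 0.1139 = 1.907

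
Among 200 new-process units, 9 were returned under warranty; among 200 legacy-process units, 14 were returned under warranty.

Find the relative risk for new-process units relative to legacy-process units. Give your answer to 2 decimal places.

0.64

risk, new-process units = 9/200 = 0.04500
risk, legacy-process units = 14/200 = 0.07000
RR = 0.04500 / 0.07000 = 0.64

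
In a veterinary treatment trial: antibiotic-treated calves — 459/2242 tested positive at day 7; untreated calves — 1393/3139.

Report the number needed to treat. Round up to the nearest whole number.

risk, antibiotic-treated calves = 459/2242 = 0.204728
risk, untreated calves = 1393/3139 = 0.443772
absolute risk difference = 0.239044
1 / 0.239044 = 4.183 → round up → 5

NNT = 5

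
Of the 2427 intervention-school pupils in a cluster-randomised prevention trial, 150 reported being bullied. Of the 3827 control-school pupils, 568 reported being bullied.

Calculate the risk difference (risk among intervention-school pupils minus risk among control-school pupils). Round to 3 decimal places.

risk, intervention-school pupils = 150/2427 = 0.0618
risk, control-school pupils = 568/3827 = 0.1484
risk difference = 0.0618 − 0.1484 = -0.087

-0.087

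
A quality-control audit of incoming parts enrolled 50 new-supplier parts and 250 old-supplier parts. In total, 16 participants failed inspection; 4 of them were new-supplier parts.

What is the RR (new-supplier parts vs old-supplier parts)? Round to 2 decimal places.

RR ≈ 1.67

new-supplier parts without the outcome: 50 − 4 = 46
old-supplier parts with the outcome: 16 − 4 = 12
old-supplier parts without the outcome: 250 − 12 = 238
risk, new-supplier parts = 4/50 = 0.08000
risk, old-supplier parts = 12/250 = 0.04800
RR = 0.08000 / 0.04800 = 1.67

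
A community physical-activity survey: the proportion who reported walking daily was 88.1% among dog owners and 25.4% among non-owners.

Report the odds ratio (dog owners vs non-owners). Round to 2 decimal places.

odds, dog owners = 0.8810/0.1190 = 7.4034
odds, non-owners = 0.2540/0.7460 = 0.3405
OR = 7.4034 / 0.3405 = 21.74

OR = 21.74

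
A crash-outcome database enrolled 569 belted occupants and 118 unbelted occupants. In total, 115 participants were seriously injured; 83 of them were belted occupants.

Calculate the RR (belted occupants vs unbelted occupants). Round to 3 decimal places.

RR ≈ 0.538

belted occupants without the outcome: 569 − 83 = 486
unbelted occupants with the outcome: 115 − 83 = 32
unbelted occupants without the outcome: 118 − 32 = 86
risk, belted occupants = 83/569 = 0.1459
risk, unbelted occupants = 32/118 = 0.2712
RR = 0.1459 / 0.2712 = 0.538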